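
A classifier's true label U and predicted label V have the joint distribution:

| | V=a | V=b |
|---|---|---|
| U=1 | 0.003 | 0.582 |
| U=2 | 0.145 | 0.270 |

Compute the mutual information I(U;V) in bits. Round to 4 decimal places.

Marginals: p(U) = (0.5850, 0.4150), p(V) = (0.1480, 0.8520).
I(U;V) = H(U) + H(V) − H(U,V).
H(U) = 0.9791, H(V) = 0.6048, H(U,V) = 1.3936.
I(U;V) = 0.9791 + 0.6048 − 1.3936 = 0.1903 bits.

0.1903 bits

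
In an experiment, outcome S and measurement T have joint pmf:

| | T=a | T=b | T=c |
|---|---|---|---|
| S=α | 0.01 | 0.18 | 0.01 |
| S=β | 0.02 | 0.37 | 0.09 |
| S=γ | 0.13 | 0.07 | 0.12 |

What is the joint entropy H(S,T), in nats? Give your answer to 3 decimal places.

1.769 nats

H(S,T) = −Σ p(x,y)·ln p(x,y) over all 9 cells.
  cell (α,a): −0.01·ln0.01 = 0.0461
  cell (α,b): −0.18·ln0.18 = 0.3087
  cell (α,c): −0.01·ln0.01 = 0.0461
  cell (β,a): −0.02·ln0.02 = 0.0782
  cell (β,b): −0.37·ln0.37 = 0.3679
  cell (β,c): −0.09·ln0.09 = 0.2167
  cell (γ,a): −0.13·ln0.13 = 0.2652
  cell (γ,b): −0.07·ln0.07 = 0.1861
  cell (γ,c): −0.12·ln0.12 = 0.2544
Sum = 1.769 nats.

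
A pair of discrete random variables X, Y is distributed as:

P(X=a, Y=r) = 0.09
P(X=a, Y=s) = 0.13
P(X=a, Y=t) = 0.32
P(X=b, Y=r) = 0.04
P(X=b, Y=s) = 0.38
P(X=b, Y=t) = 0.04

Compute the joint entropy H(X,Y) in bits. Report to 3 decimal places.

2.123 bits

H(X,Y) = −Σ p(x,y)·log₂ p(x,y) over all 6 cells.
  cell (a,r): −0.09·log₂0.09 = 0.3127
  cell (a,s): −0.13·log₂0.13 = 0.3826
  cell (a,t): −0.32·log₂0.32 = 0.5260
  cell (b,r): −0.04·log₂0.04 = 0.1858
  cell (b,s): −0.38·log₂0.38 = 0.5305
  cell (b,t): −0.04·log₂0.04 = 0.1858
Sum = 2.123 bits.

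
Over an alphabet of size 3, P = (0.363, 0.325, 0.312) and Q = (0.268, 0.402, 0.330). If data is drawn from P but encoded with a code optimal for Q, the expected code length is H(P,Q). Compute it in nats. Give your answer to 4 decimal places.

H(P,Q) = −Σ p·ln q.
  −0.363·ln(0.268) = 0.47799
  −0.325·ln(0.402) = 0.29617
  −0.312·ln(0.330) = 0.34590
H(P,Q) = 1.1201 nats.

1.1201 nats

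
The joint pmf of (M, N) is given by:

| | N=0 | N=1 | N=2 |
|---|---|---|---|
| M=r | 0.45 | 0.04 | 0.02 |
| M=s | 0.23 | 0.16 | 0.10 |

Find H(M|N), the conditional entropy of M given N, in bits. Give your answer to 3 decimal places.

Chain rule: H(M|N) = H(M,N) − H(N).
Marginals: p(M) = (0.5100, 0.4900), p(N) = (0.6800, 0.2000, 0.1200).
H(M,N) = 2.0599 bits; H(N) = 1.2098 bits.
H(M|N) = 2.0599 − 1.2098 = 0.850 bits.

0.850 bits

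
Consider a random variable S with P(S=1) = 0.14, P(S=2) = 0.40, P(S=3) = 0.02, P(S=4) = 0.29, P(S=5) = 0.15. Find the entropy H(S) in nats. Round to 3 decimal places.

1.364 nats

H(S) = −Σ p·ln p.
  −(0.14)·ln(0.14) = 0.2753
  −(0.40)·ln(0.40) = 0.3665
  −(0.02)·ln(0.02) = 0.0782
  −(0.29)·ln(0.29) = 0.3590
  −(0.15)·ln(0.15) = 0.2846
Sum: 0.2753 + 0.3665 + 0.0782 + 0.3590 + 0.2846 = 1.364 nats.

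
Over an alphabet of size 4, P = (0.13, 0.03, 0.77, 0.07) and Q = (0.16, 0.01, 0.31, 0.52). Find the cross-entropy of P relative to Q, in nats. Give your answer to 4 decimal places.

1.3240 nats

H(P,Q) = −Σ p·ln q.
  −0.13·ln(0.16) = 0.23824
  −0.03·ln(0.01) = 0.13816
  −0.77·ln(0.31) = 0.90181
  −0.07·ln(0.52) = 0.04577
H(P,Q) = 1.3240 nats.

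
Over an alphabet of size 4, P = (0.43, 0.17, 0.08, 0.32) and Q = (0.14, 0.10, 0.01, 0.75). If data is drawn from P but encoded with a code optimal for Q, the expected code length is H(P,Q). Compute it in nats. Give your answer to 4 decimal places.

1.6973 nats

H(P,Q) = −Σ p·ln q.
  −0.43·ln(0.14) = 0.84543
  −0.17·ln(0.10) = 0.39144
  −0.08·ln(0.01) = 0.36841
  −0.32·ln(0.75) = 0.09206
H(P,Q) = 1.6973 nats.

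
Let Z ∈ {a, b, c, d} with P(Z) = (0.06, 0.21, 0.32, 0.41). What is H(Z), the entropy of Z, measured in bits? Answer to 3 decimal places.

H(Z) = −Σ p·log₂ p.
  −(0.06)·log₂(0.06) = 0.2435
  −(0.21)·log₂(0.21) = 0.4728
  −(0.32)·log₂(0.32) = 0.5260
  −(0.41)·log₂(0.41) = 0.5274
Sum: 0.2435 + 0.4728 + 0.5260 + 0.5274 = 1.770 bits.

1.770 bits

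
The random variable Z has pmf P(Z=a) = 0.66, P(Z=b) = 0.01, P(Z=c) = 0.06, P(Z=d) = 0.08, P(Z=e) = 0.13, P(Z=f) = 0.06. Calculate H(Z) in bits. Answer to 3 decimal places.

H(Z) = −Σ p·log₂ p.
  −(0.66)·log₂(0.66) = 0.3956
  −(0.01)·log₂(0.01) = 0.0664
  −(0.06)·log₂(0.06) = 0.2435
  −(0.08)·log₂(0.08) = 0.2915
  −(0.13)·log₂(0.13) = 0.3826
  −(0.06)·log₂(0.06) = 0.2435
Sum: 0.3956 + 0.0664 + 0.2435 + 0.2915 + 0.3826 + 0.2435 = 1.623 bits.

1.623 bits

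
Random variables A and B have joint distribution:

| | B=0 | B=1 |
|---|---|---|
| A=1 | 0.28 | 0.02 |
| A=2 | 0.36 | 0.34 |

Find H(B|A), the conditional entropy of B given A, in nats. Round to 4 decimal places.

Marginals: p(A) = (0.3000, 0.7000), p(B) = (0.6400, 0.3600).
H(B|A) = Σ p(A) · H(B|A=·).
  A=1: p=0.3000, H(B|A=1) = 0.2449
  A=2: p=0.7000, H(B|A=2) = 0.6927
Weighted sum = 0.5584 nats.

0.5584 nats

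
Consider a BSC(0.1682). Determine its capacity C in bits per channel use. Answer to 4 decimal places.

Binary symmetric channel: C = 1 − h₂(ε) where h₂ is the binary entropy function.
h₂(0.1682) = −0.1682·log₂0.1682 − 0.8318·log₂0.8318 = 0.6536.
C = 1 − 0.6536 = 0.3464 bits per channel use.

0.3464 bits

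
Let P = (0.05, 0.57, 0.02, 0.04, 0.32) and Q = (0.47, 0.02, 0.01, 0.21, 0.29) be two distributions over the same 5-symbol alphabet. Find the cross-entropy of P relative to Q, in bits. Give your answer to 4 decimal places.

4.0659 bits

H(P,Q) = −Σ p·log₂ q.
  −0.05·log₂(0.47) = 0.05446
  −0.57·log₂(0.02) = 3.21700
  −0.02·log₂(0.01) = 0.13288
  −0.04·log₂(0.21) = 0.09006
  −0.32·log₂(0.29) = 0.57148
H(P,Q) = 4.0659 bits.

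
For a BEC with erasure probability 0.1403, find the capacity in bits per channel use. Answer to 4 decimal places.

0.8597 bits

Binary erasure channel: capacity C = 1 − ε.
C = 1 − 0.1403 = 0.8597 bits per channel use.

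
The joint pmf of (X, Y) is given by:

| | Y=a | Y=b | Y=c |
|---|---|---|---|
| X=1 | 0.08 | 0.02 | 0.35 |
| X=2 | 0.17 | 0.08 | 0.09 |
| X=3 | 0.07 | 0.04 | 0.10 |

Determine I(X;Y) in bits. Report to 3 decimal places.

0.164 bits

Marginals: p(X) = (0.4500, 0.3400, 0.2100), p(Y) = (0.3200, 0.1400, 0.5400).
I(X;Y) = H(X) + H(Y) − H(X,Y).
H(X) = 1.5204, H(Y) = 1.4032, H(X,Y) = 2.7597.
I(X;Y) = 1.5204 + 1.4032 − 2.7597 = 0.164 bits.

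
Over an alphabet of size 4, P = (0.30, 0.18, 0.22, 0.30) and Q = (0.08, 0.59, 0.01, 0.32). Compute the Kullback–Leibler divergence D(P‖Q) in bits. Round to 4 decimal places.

1.2169 bits

D(P‖Q) = Σ p·log₂(p/q).
  0.30·log₂(0.30/0.08) = 0.57207
  0.18·log₂(0.18/0.59) = -0.30829
  0.22·log₂(0.22/0.01) = 0.98107
  0.30·log₂(0.30/0.32) = -0.02793
D(P‖Q) = 1.2169 bits.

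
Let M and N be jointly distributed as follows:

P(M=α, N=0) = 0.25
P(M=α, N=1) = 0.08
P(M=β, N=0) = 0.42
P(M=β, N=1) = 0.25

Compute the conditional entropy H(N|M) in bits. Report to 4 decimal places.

0.9022 bits

Marginals: p(M) = (0.3300, 0.6700), p(N) = (0.6700, 0.3300).
H(N|M) = Σ p(M) · H(N|M=·).
  M=α: p=0.3300, H(N|M=α) = 0.7990
  M=β: p=0.6700, H(N|M=β) = 0.9530
Weighted sum = 0.9022 bits.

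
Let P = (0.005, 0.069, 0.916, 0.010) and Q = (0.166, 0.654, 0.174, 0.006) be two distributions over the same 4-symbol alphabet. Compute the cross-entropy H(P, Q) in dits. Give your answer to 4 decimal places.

H(P,Q) = −Σ p·log₁₀ q.
  −0.005·log₁₀(0.166) = 0.00390
  −0.069·log₁₀(0.654) = 0.01273
  −0.916·log₁₀(0.174) = 0.69566
  −0.010·log₁₀(0.006) = 0.02222
H(P,Q) = 0.7345 dits.

0.7345 dits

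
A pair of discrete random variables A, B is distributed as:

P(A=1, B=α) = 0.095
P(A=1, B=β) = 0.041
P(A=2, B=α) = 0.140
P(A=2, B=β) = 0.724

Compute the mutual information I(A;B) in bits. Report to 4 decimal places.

Marginals: p(A) = (0.1360, 0.8640), p(B) = (0.2350, 0.7650).
I(A;B) = H(A) + H(B) − H(A,B).
H(A) = 0.5737, H(B) = 0.7866, H(A,B) = 1.2460.
I(A;B) = 0.5737 + 0.7866 − 1.2460 = 0.1143 bits.

0.1143 bits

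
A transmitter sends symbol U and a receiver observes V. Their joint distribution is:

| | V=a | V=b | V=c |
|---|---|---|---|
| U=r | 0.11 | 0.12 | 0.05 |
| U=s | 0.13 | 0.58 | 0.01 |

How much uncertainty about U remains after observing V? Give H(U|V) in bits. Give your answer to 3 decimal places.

0.740 bits

Marginals: p(U) = (0.2800, 0.7200), p(V) = (0.2400, 0.7000, 0.0600).
H(U|V) = Σ p(V) · H(U|V=·).
  V=a: p=0.2400, H(U|V=a) = 0.9950
  V=b: p=0.7000, H(U|V=b) = 0.6610
  V=c: p=0.0600, H(U|V=c) = 0.6500
Weighted sum = 0.740 bits.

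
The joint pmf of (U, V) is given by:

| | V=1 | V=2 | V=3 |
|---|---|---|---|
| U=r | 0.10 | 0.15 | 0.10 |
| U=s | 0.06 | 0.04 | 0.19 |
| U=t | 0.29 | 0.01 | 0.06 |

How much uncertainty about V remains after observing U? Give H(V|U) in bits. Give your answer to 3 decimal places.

1.209 bits

Marginals: p(U) = (0.3500, 0.2900, 0.3600), p(V) = (0.4500, 0.2000, 0.3500).
H(V|U) = Σ p(U) · H(V|U=·).
  U=r: p=0.3500, H(V|U=r) = 1.5567
  U=s: p=0.2900, H(V|U=s) = 1.2642
  U=t: p=0.3600, H(V|U=t) = 0.8257
Weighted sum = 1.209 bits.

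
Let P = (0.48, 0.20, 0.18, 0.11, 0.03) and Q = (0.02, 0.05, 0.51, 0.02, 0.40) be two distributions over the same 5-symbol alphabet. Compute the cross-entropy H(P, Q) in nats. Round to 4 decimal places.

H(P,Q) = −Σ p·ln q.
  −0.48·ln(0.02) = 1.87777
  −0.20·ln(0.05) = 0.59915
  −0.18·ln(0.51) = 0.12120
  −0.11·ln(0.02) = 0.43032
  −0.03·ln(0.40) = 0.02749
H(P,Q) = 3.0559 nats.

3.0559 nats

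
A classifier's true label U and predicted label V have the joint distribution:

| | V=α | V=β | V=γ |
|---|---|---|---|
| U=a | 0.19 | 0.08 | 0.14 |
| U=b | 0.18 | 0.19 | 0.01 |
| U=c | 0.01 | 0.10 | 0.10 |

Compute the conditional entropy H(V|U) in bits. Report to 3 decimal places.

1.311 bits

Marginals: p(U) = (0.4100, 0.3800, 0.2100), p(V) = (0.3800, 0.3700, 0.2500).
H(V|U) = Σ p(U) · H(V|U=·).
  U=a: p=0.4100, H(V|U=a) = 1.5036
  U=b: p=0.3800, H(V|U=b) = 1.1487
  U=c: p=0.2100, H(V|U=c) = 1.2286
Weighted sum = 1.311 bits.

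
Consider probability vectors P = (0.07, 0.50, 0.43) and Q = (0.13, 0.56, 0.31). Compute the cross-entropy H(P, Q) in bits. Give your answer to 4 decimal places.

1.3508 bits

H(P,Q) = −Σ p·log₂ q.
  −0.07·log₂(0.13) = 0.20604
  −0.50·log₂(0.56) = 0.41825
  −0.43·log₂(0.31) = 0.72655
H(P,Q) = 1.3508 bits.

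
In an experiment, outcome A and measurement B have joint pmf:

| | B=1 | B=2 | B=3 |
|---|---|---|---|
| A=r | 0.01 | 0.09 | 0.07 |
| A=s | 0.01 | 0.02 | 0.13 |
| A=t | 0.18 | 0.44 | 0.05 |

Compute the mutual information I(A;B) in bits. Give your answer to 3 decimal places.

Marginals: p(A) = (0.1700, 0.1600, 0.6700), p(B) = (0.2000, 0.5500, 0.2500).
I(A;B) = H(A) + H(B) − H(A,B).
H(A) = 1.2447, H(B) = 1.4388, H(A,B) = 2.3922.
I(A;B) = 1.2447 + 1.4388 − 2.3922 = 0.291 bits.

0.291 bits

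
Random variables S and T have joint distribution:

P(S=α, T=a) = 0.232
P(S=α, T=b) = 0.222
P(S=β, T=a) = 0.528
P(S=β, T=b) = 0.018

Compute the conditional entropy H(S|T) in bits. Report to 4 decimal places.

0.7668 bits

Marginals: p(S) = (0.4540, 0.5460), p(T) = (0.7600, 0.2400).
H(S|T) = Σ p(T) · H(S|T=·).
  T=a: p=0.7600, H(S|T=a) = 0.8876
  T=b: p=0.2400, H(S|T=b) = 0.3843
Weighted sum = 0.7668 bits.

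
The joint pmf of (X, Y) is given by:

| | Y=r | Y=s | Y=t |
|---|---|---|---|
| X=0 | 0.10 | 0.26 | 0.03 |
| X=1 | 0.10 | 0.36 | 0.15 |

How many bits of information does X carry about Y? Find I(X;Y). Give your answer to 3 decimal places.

Marginals: p(X) = (0.3900, 0.6100), p(Y) = (0.2000, 0.6200, 0.1800).
I(X;Y) = H(X) + H(Y) − H(X,Y).
H(X) = 0.9648, H(Y) = 1.3373, H(X,Y) = 2.2626.
I(X;Y) = 0.9648 + 1.3373 − 2.2626 = 0.039 bits.

0.039 bits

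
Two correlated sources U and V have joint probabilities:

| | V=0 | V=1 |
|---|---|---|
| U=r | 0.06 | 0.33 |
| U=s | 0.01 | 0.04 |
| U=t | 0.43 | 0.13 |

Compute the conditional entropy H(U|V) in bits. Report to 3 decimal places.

0.930 bits

Marginals: p(U) = (0.3900, 0.0500, 0.5600), p(V) = (0.5000, 0.5000).
H(U|V) = Σ p(V) · H(U|V=·).
  V=0: p=0.5000, H(U|V=0) = 0.6671
  V=1: p=0.5000, H(U|V=1) = 1.1924
Weighted sum = 0.930 bits.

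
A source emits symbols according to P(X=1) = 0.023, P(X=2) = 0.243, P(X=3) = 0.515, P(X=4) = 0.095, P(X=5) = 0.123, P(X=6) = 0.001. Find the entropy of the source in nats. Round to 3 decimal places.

H(X) = −Σ p·ln p.
  −(0.023)·ln(0.023) = 0.0868
  −(0.243)·ln(0.243) = 0.3438
  −(0.515)·ln(0.515) = 0.3417
  −(0.095)·ln(0.095) = 0.2236
  −(0.123)·ln(0.123) = 0.2578
  −(0.001)·ln(0.001) = 0.0069
Sum: 0.0868 + 0.3438 + 0.3417 + 0.2236 + 0.2578 + 0.0069 = 1.261 nats.

1.261 nats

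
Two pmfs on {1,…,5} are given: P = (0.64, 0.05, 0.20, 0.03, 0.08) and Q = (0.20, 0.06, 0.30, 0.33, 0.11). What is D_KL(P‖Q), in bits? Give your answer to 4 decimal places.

D(P‖Q) = Σ p·log₂(p/q).
  0.64·log₂(0.64/0.20) = 1.07397
  0.05·log₂(0.05/0.06) = -0.01315
  0.20·log₂(0.20/0.30) = -0.11699
  0.03·log₂(0.03/0.33) = -0.10378
  0.08·log₂(0.08/0.11) = -0.03675
D(P‖Q) = 0.8033 bits.

0.8033 bits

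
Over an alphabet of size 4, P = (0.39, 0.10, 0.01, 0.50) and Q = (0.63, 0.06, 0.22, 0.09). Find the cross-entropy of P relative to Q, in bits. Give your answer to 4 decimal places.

H(P,Q) = −Σ p·log₂ q.
  −0.39·log₂(0.63) = 0.25996
  −0.10·log₂(0.06) = 0.40589
  −0.01·log₂(0.22) = 0.02184
  −0.50·log₂(0.09) = 1.73697
H(P,Q) = 2.4247 bits.

2.4247 bits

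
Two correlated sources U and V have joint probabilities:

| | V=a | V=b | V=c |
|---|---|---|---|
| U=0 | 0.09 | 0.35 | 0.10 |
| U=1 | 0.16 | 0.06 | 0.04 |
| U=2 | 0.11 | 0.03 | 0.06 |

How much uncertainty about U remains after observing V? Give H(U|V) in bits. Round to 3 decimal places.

Chain rule: H(U|V) = H(U,V) − H(V).
Marginals: p(U) = (0.5400, 0.2600, 0.2000), p(V) = (0.3600, 0.4400, 0.2000).
H(U,V) = 2.7728 bits; H(V) = 1.5161 bits.
H(U|V) = 2.7728 − 1.5161 = 1.257 bits.

1.257 bits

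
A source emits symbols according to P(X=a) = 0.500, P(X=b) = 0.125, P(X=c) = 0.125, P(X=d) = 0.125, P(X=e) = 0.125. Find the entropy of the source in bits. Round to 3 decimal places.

2.000 bits

H(X) = −Σ p·log₂ p.
  −(0.500)·log₂(0.500) = 0.5000
  −(0.125)·log₂(0.125) = 0.3750
  −(0.125)·log₂(0.125) = 0.3750
  −(0.125)·log₂(0.125) = 0.3750
  −(0.125)·log₂(0.125) = 0.3750
Sum: 0.5000 + 0.3750 + 0.3750 + 0.3750 + 0.3750 = 2.000 bits.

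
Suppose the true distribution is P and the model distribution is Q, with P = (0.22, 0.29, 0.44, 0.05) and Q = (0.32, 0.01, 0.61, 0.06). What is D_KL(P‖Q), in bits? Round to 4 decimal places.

D(P‖Q) = Σ p·log₂(p/q).
  0.22·log₂(0.22/0.32) = -0.11893
  0.29·log₂(0.29/0.01) = 1.40881
  0.44·log₂(0.44/0.61) = -0.20737
  0.05·log₂(0.05/0.06) = -0.01315
D(P‖Q) = 1.0694 bits.

1.0694 bits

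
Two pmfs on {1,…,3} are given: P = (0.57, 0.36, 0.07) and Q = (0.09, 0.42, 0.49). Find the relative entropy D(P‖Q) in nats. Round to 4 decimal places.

D(P‖Q) = Σ p·ln(p/q).
  0.57·ln(0.57/0.09) = 1.05212
  0.36·ln(0.36/0.42) = -0.05549
  0.07·ln(0.07/0.49) = -0.13621
D(P‖Q) = 0.8604 nats.

0.8604 nats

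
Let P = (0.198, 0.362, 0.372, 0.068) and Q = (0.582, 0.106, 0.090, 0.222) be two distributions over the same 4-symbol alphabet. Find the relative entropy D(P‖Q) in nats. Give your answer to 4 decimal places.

D(P‖Q) = Σ p·ln(p/q).
  0.198·ln(0.198/0.582) = -0.21348
  0.362·ln(0.362/0.106) = 0.44461
  0.372·ln(0.372/0.090) = 0.52790
  0.068·ln(0.068/0.222) = -0.08046
D(P‖Q) = 0.6786 nats.

0.6786 nats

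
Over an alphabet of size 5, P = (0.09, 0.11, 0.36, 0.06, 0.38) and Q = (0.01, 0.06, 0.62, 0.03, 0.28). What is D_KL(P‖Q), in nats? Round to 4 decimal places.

D(P‖Q) = Σ p·ln(p/q).
  0.09·ln(0.09/0.01) = 0.19775
  0.11·ln(0.11/0.06) = 0.06667
  0.36·ln(0.36/0.62) = -0.19570
  0.06·ln(0.06/0.03) = 0.04159
  0.38·ln(0.38/0.28) = 0.11605
D(P‖Q) = 0.2264 nats.

0.2264 nats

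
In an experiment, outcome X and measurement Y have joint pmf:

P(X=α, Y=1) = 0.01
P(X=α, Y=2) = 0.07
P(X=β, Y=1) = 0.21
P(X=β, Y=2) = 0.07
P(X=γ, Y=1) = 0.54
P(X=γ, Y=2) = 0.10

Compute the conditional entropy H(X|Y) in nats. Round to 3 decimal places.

Chain rule: H(X|Y) = H(X,Y) − H(Y).
Marginals: p(X) = (0.0800, 0.2800, 0.6400), p(Y) = (0.7600, 0.2400).
H(X,Y) = 1.3091 nats; H(Y) = 0.5511 nats.
H(X|Y) = 1.3091 − 0.5511 = 0.758 nats.

0.758 nats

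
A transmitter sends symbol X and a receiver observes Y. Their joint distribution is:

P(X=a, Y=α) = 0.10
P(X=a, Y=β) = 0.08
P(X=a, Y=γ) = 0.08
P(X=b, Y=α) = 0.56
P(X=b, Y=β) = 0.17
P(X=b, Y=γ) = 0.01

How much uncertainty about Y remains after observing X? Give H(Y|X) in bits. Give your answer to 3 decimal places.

1.058 bits

Chain rule: H(Y|X) = H(X,Y) − H(X).
Marginals: p(X) = (0.2600, 0.7400), p(Y) = (0.6600, 0.2500, 0.0900).
H(X,Y) = 1.8847 bits; H(X) = 0.8267 bits.
H(Y|X) = 1.8847 − 0.8267 = 1.058 bits.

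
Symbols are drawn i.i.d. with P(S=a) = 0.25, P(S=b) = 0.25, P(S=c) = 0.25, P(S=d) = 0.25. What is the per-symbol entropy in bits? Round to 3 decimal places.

2.000 bits

H(S) = −Σ p·log₂ p.
  −(0.25)·log₂(0.25) = 0.5000
  −(0.25)·log₂(0.25) = 0.5000
  −(0.25)·log₂(0.25) = 0.5000
  −(0.25)·log₂(0.25) = 0.5000
Sum: 0.5000 + 0.5000 + 0.5000 + 0.5000 = 2.000 bits.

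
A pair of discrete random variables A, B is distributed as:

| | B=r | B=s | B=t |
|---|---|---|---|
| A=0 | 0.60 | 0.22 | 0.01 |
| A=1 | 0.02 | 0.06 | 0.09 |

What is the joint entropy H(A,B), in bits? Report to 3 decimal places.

H(A,B) = −Σ p(x,y)·log₂ p(x,y) over all 6 cells.
  cell (0,r): −0.60·log₂0.60 = 0.4422
  cell (0,s): −0.22·log₂0.22 = 0.4806
  cell (0,t): −0.01·log₂0.01 = 0.0664
  cell (1,r): −0.02·log₂0.02 = 0.1129
  cell (1,s): −0.06·log₂0.06 = 0.2435
  cell (1,t): −0.09·log₂0.09 = 0.3127
Sum = 1.658 bits.

1.658 bits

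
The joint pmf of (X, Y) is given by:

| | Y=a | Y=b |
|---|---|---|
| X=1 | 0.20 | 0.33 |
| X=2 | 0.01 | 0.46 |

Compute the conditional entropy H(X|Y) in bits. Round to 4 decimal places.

Marginals: p(X) = (0.5300, 0.4700), p(Y) = (0.2100, 0.7900).
H(X|Y) = Σ p(Y) · H(X|Y=·).
  Y=a: p=0.2100, H(X|Y=a) = 0.2762
  Y=b: p=0.7900, H(X|Y=b) = 0.9804
Weighted sum = 0.8325 bits.

0.8325 bits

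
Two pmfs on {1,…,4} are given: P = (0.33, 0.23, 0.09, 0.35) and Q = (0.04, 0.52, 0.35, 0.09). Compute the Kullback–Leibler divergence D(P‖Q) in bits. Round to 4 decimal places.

D(P‖Q) = Σ p·log₂(p/q).
  0.33·log₂(0.33/0.04) = 1.00465
  0.23·log₂(0.23/0.52) = -0.27068
  0.09·log₂(0.09/0.35) = -0.17634
  0.35·log₂(0.35/0.09) = 0.68578
D(P‖Q) = 1.2434 bits.

1.2434 bits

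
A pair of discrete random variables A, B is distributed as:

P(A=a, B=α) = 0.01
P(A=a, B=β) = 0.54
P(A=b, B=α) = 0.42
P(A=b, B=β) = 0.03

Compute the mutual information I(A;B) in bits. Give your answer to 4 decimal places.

0.7547 bits

Marginals: p(A) = (0.5500, 0.4500), p(B) = (0.4300, 0.5700).
I(A;B) = H(A) + H(B) − H(A,B).
H(A) = 0.9928, H(B) = 0.9858, H(A,B) = 1.2239.
I(A;B) = 0.9928 + 0.9858 − 1.2239 = 0.7547 bits.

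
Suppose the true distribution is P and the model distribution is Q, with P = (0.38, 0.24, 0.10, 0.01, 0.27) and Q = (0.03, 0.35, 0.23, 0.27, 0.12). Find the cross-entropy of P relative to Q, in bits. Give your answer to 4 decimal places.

3.3427 bits

H(P,Q) = −Σ p·log₂ q.
  −0.38·log₂(0.03) = 1.92238
  −0.24·log₂(0.35) = 0.36350
  −0.10·log₂(0.23) = 0.21203
  −0.01·log₂(0.27) = 0.01889
  −0.27·log₂(0.12) = 0.82590
H(P,Q) = 3.3427 bits.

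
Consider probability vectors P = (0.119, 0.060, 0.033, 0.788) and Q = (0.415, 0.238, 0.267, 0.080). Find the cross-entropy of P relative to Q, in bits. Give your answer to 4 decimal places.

3.2095 bits

H(P,Q) = −Σ p·log₂ q.
  −0.119·log₂(0.415) = 0.15099
  −0.060·log₂(0.238) = 0.12426
  −0.033·log₂(0.267) = 0.06287
  −0.788·log₂(0.080) = 2.87136
H(P,Q) = 3.2095 bits.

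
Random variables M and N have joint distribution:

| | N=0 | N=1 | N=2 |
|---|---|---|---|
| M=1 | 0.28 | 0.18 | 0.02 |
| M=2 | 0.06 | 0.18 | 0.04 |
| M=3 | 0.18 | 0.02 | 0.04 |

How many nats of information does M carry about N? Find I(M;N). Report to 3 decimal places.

Marginals: p(M) = (0.4800, 0.2800, 0.2400), p(N) = (0.5200, 0.3800, 0.1000).
I(M;N) = Σ p(x,y)·ln[p(x,y)/(p(x)p(y))].
  (1,0): 0.28·ln(1.1218) = 0.0322
  (1,1): 0.18·ln(0.9868) = -0.0024
  (1,2): 0.02·ln(0.4167) = -0.0175
  (2,0): 0.06·ln(0.4121) = -0.0532
  (2,1): 0.18·ln(1.6917) = 0.0946
  (2,2): 0.04·ln(1.4286) = 0.0143
  (3,0): 0.18·ln(1.4423) = 0.0659
  (3,1): 0.02·ln(0.2193) = -0.0303
  (3,2): 0.04·ln(1.6667) = 0.0204
Sum = 0.124 nats.

0.124 nats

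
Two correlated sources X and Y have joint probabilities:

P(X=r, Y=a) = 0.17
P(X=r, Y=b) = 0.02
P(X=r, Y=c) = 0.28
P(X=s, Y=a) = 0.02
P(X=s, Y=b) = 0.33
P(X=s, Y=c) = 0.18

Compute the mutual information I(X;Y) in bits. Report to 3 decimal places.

0.350 bits

Marginals: p(X) = (0.4700, 0.5300), p(Y) = (0.1900, 0.3500, 0.4600).
I(X;Y) = Σ p(x,y)·log₂[p(x,y)/(p(x)p(y))].
  (r,a): 0.17·log₂(1.9037) = 0.1579
  (r,b): 0.02·log₂(0.1216) = -0.0608
  (r,c): 0.28·log₂(1.2951) = 0.1045
  (s,a): 0.02·log₂(0.1986) = -0.0466
  (s,b): 0.33·log₂(1.7790) = 0.2742
  (s,c): 0.18·log₂(0.7383) = -0.0788
Sum = 0.350 bits.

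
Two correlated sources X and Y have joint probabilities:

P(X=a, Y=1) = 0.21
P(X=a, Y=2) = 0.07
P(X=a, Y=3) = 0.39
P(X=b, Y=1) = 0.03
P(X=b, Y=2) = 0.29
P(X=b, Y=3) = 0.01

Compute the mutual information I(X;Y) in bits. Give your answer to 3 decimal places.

Marginals: p(X) = (0.6700, 0.3300), p(Y) = (0.2400, 0.3600, 0.4000).
I(X;Y) = H(X) + H(Y) − H(X,Y).
H(X) = 0.9149, H(Y) = 1.5535, H(X,Y) = 2.0073.
I(X;Y) = 0.9149 + 1.5535 − 2.0073 = 0.461 bits.

0.461 bits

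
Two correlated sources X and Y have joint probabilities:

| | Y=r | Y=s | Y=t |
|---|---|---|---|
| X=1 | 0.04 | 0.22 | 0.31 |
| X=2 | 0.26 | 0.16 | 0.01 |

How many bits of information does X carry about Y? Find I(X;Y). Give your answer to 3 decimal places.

0.379 bits

Marginals: p(X) = (0.5700, 0.4300), p(Y) = (0.3000, 0.3800, 0.3200).
I(X;Y) = Σ p(x,y)·log₂[p(x,y)/(p(x)p(y))].
  (1,r): 0.04·log₂(0.2339) = -0.0838
  (1,s): 0.22·log₂(1.0157) = 0.0049
  (1,t): 0.31·log₂(1.6996) = 0.2372
  (2,r): 0.26·log₂(2.0155) = 0.2629
  (2,s): 0.16·log₂(0.9792) = -0.0049
  (2,t): 0.01·log₂(0.0727) = -0.0378
Sum = 0.379 bits.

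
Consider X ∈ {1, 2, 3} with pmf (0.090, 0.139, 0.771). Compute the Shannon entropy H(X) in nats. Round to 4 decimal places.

H(X) = −Σ p·ln p.
  −(0.090)·ln(0.090) = 0.21672
  −(0.139)·ln(0.139) = 0.27429
  −(0.771)·ln(0.771) = 0.20051
Sum: 0.21672 + 0.27429 + 0.20051 = 0.6915 nats.

0.6915 nats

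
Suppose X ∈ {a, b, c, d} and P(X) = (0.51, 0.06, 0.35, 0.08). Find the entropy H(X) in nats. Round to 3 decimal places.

H(X) = −Σ p·ln p.
  −(0.51)·ln(0.51) = 0.3434
  −(0.06)·ln(0.06) = 0.1688
  −(0.35)·ln(0.35) = 0.3674
  −(0.08)·ln(0.08) = 0.2021
Sum: 0.3434 + 0.1688 + 0.3674 + 0.2021 = 1.082 nats.

1.082 nats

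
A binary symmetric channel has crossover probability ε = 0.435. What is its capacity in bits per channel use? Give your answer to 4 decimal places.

Binary symmetric channel: C = 1 − h₂(ε) where h₂ is the binary entropy function.
h₂(0.435) = −0.435·log₂0.435 − 0.565·log₂0.565 = 0.9878.
C = 1 − 0.9878 = 0.0122 bits per channel use.

0.0122 bits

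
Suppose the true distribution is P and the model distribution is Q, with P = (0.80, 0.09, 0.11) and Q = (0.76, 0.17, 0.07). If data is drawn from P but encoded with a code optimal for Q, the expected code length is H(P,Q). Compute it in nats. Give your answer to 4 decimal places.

0.6715 nats

H(P,Q) = −Σ p·ln q.
  −0.80·ln(0.76) = 0.21955
  −0.09·ln(0.17) = 0.15948
  −0.11·ln(0.07) = 0.29252
H(P,Q) = 0.6715 nats.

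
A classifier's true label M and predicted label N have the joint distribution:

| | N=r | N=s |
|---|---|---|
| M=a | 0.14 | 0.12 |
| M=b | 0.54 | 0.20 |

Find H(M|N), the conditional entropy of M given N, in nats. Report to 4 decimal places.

Marginals: p(M) = (0.2600, 0.7400), p(N) = (0.6800, 0.3200).
H(M|N) = Σ p(N) · H(M|N=·).
  N=r: p=0.6800, H(M|N=r) = 0.5084
  N=s: p=0.3200, H(M|N=s) = 0.6616
Weighted sum = 0.5574 nats.

0.5574 nats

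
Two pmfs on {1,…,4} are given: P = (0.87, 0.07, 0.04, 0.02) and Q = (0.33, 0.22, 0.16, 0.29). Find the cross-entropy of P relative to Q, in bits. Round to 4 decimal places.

H(P,Q) = −Σ p·log₂ q.
  −0.87·log₂(0.33) = 1.39153
  −0.07·log₂(0.22) = 0.15291
  −0.04·log₂(0.16) = 0.10575
  −0.02·log₂(0.29) = 0.03572
H(P,Q) = 1.6859 bits.

1.6859 bits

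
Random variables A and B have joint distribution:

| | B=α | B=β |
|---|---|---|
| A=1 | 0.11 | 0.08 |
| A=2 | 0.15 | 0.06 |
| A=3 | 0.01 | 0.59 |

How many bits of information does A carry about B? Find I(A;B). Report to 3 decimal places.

0.400 bits

Marginals: p(A) = (0.1900, 0.2100, 0.6000), p(B) = (0.2700, 0.7300).
I(A;B) = H(A) + H(B) − H(A,B).
H(A) = 1.3702, H(B) = 0.8415, H(A,B) = 1.8114.
I(A;B) = 1.3702 + 0.8415 − 1.8114 = 0.400 bits.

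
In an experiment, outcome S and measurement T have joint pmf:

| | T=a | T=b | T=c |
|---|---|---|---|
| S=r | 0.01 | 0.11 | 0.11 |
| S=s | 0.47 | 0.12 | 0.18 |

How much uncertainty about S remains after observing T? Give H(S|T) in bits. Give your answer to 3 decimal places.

Marginals: p(S) = (0.2300, 0.7700), p(T) = (0.4800, 0.2300, 0.2900).
H(S|T) = Σ p(T) · H(S|T=·).
  T=a: p=0.4800, H(S|T=a) = 0.1461
  T=b: p=0.2300, H(S|T=b) = 0.9986
  T=c: p=0.2900, H(S|T=c) = 0.9576
Weighted sum = 0.578 bits.

0.578 bits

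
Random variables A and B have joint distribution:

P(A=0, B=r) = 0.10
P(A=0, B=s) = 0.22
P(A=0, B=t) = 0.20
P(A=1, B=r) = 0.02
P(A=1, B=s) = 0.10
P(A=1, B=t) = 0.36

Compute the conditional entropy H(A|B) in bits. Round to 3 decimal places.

Marginals: p(A) = (0.5200, 0.4800), p(B) = (0.1200, 0.3200, 0.5600).
H(A|B) = Σ p(B) · H(A|B=·).
  B=r: p=0.1200, H(A|B=r) = 0.6500
  B=s: p=0.3200, H(A|B=s) = 0.8960
  B=t: p=0.5600, H(A|B=t) = 0.9403
Weighted sum = 0.891 bits.

0.891 bits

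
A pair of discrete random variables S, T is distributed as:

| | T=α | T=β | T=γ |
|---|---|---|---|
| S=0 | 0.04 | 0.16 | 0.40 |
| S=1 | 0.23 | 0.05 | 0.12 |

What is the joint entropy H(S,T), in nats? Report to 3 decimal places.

1.531 nats

H(S,T) = −Σ p(x,y)·ln p(x,y) over all 6 cells.
  cell (0,α): −0.04·ln0.04 = 0.1288
  cell (0,β): −0.16·ln0.16 = 0.2932
  cell (0,γ): −0.40·ln0.40 = 0.3665
  cell (1,α): −0.23·ln0.23 = 0.3380
  cell (1,β): −0.05·ln0.05 = 0.1498
  cell (1,γ): −0.12·ln0.12 = 0.2544
Sum = 1.531 nats.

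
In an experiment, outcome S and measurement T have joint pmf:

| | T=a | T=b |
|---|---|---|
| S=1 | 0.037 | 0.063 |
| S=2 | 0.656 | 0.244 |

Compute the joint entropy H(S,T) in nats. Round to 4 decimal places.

H(S,T) = −Σ p(x,y)·ln p(x,y) over all 4 cells.
  cell (1,a): −0.037·ln0.037 = 0.12198
  cell (1,b): −0.063·ln0.063 = 0.17417
  cell (2,a): −0.656·ln0.656 = 0.27657
  cell (2,b): −0.244·ln0.244 = 0.34418
Sum = 0.9169 nats.

0.9169 nats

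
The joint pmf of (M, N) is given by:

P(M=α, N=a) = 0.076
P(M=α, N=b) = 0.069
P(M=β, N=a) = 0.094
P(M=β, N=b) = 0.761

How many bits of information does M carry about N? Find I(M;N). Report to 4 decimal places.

0.0857 bits

Marginals: p(M) = (0.1450, 0.8550), p(N) = (0.1700, 0.8300).
I(M;N) = H(M) + H(N) − H(M,N).
H(M) = 0.5972, H(N) = 0.6577, H(M,N) = 1.1692.
I(M;N) = 0.5972 + 0.6577 − 1.1692 = 0.0857 bits.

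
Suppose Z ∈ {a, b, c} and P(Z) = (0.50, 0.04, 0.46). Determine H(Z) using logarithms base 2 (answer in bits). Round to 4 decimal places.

H(Z) = −Σ p·log₂ p.
  −(0.50)·log₂(0.50) = 0.50000
  −(0.04)·log₂(0.04) = 0.18575
  −(0.46)·log₂(0.46) = 0.51534
Sum: 0.50000 + 0.18575 + 0.51534 = 1.2011 bits.

1.2011 bits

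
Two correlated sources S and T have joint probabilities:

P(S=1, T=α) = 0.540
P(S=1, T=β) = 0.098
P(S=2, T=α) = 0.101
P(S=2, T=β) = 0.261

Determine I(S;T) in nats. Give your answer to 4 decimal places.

Marginals: p(S) = (0.6380, 0.3620), p(T) = (0.6410, 0.3590).
I(S;T) = Σ p(x,y)·ln[p(x,y)/(p(x)p(y))].
  (1,α): 0.540·ln(1.3204) = 0.15010
  (1,β): 0.098·ln(0.4279) = -0.08320
  (2,α): 0.101·ln(0.4353) = -0.08401
  (2,β): 0.261·ln(2.0083) = 0.18200
Sum = 0.1649 nats.

0.1649 nats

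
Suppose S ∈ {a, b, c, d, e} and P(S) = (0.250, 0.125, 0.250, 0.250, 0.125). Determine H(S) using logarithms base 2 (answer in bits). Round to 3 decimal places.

2.250 bits

H(S) = −Σ p·log₂ p.
  −(0.250)·log₂(0.250) = 0.5000
  −(0.125)·log₂(0.125) = 0.3750
  −(0.250)·log₂(0.250) = 0.5000
  −(0.250)·log₂(0.250) = 0.5000
  −(0.125)·log₂(0.125) = 0.3750
Sum: 0.5000 + 0.3750 + 0.5000 + 0.5000 + 0.3750 = 2.250 bits.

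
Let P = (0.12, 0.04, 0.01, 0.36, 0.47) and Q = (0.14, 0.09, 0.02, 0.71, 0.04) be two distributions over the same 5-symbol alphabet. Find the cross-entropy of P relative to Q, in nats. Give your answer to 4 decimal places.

H(P,Q) = −Σ p·ln q.
  −0.12·ln(0.14) = 0.23593
  −0.04·ln(0.09) = 0.09632
  −0.01·ln(0.02) = 0.03912
  −0.36·ln(0.71) = 0.12330
  −0.47·ln(0.04) = 1.51287
H(P,Q) = 2.0075 nats.

2.0075 nats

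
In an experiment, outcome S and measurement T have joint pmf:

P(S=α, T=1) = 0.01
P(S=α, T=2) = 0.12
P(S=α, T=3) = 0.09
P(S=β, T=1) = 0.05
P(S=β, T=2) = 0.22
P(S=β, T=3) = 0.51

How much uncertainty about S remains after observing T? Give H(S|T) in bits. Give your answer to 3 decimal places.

Marginals: p(S) = (0.2200, 0.7800), p(T) = (0.0600, 0.3400, 0.6000).
H(S|T) = Σ p(T) · H(S|T=·).
  T=1: p=0.0600, H(S|T=1) = 0.6500
  T=2: p=0.3400, H(S|T=2) = 0.9367
  T=3: p=0.6000, H(S|T=3) = 0.6098
Weighted sum = 0.723 bits.

0.723 bits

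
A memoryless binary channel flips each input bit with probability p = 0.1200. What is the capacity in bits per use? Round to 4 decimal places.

Binary symmetric channel: C = 1 − h₂(ε) where h₂ is the binary entropy function.
h₂(0.1200) = −0.1200·log₂0.1200 − 0.8800·log₂0.8800 = 0.5294.
C = 1 − 0.5294 = 0.4706 bits per channel use.

0.4706 bits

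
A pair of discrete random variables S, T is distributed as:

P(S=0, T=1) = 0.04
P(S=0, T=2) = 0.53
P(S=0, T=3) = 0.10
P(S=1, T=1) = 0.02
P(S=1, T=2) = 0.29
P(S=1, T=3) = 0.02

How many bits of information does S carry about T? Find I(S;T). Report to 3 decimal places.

Marginals: p(S) = (0.6700, 0.3300), p(T) = (0.0600, 0.8200, 0.1200).
I(S;T) = Σ p(x,y)·log₂[p(x,y)/(p(x)p(y))].
  (0,1): 0.04·log₂(0.9950) = -0.0003
  (0,2): 0.53·log₂(0.9647) = -0.0275
  (0,3): 0.10·log₂(1.2438) = 0.0315
  (1,1): 0.02·log₂(1.0101) = 0.0003
  (1,2): 0.29·log₂(1.0717) = 0.0290
  (1,3): 0.02·log₂(0.5051) = -0.0197
Sum = 0.013 bits.

0.013 bits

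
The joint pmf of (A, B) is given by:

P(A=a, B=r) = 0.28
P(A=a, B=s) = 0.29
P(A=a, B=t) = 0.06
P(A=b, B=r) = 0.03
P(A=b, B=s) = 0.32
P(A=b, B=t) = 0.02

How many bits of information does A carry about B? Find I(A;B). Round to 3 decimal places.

Marginals: p(A) = (0.6300, 0.3700), p(B) = (0.3100, 0.6100, 0.0800).
I(A;B) = H(A) + H(B) − H(A,B).
H(A) = 0.9507, H(B) = 1.2503, H(A,B) = 2.0663.
I(A;B) = 0.9507 + 1.2503 − 2.0663 = 0.135 bits.

0.135 bits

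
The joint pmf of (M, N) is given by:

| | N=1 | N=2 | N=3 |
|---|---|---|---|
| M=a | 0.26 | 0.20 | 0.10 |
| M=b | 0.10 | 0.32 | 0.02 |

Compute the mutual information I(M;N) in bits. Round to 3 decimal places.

0.105 bits

Marginals: p(M) = (0.5600, 0.4400), p(N) = (0.3600, 0.5200, 0.1200).
I(M;N) = H(M) + H(N) − H(M,N).
H(M) = 0.9896, H(N) = 1.3883, H(M,N) = 2.2730.
I(M;N) = 0.9896 + 1.3883 − 2.2730 = 0.105 bits.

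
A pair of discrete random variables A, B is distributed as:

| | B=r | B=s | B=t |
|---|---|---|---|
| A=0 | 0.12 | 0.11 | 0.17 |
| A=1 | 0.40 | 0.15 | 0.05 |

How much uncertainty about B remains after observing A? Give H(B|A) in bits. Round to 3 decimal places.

1.336 bits

Marginals: p(A) = (0.4000, 0.6000), p(B) = (0.5200, 0.2600, 0.2200).
H(B|A) = Σ p(A) · H(B|A=·).
  A=0: p=0.4000, H(B|A=0) = 1.5579
  A=1: p=0.6000, H(B|A=1) = 1.1887
Weighted sum = 1.336 bits.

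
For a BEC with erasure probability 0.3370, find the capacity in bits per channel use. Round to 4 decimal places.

0.6630 bits

Binary erasure channel: capacity C = 1 − ε.
C = 1 − 0.3370 = 0.6630 bits per channel use.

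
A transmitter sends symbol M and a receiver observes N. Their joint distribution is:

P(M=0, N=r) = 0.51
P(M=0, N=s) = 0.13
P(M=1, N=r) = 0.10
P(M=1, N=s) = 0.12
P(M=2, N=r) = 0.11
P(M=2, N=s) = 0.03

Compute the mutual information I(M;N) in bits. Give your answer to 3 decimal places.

Marginals: p(M) = (0.6400, 0.2200, 0.1400), p(N) = (0.7200, 0.2800).
I(M;N) = H(M) + H(N) − H(M,N).
H(M) = 1.2898, H(N) = 0.8555, H(M,N) = 2.0794.
I(M;N) = 1.2898 + 0.8555 − 2.0794 = 0.066 bits.

0.066 bits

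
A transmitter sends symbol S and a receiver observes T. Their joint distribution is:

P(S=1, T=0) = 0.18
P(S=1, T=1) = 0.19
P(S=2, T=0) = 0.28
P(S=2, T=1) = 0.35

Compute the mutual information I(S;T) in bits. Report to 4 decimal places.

Marginals: p(S) = (0.3700, 0.6300), p(T) = (0.4600, 0.5400).
I(S;T) = H(S) + H(T) − H(S,T).
H(S) = 0.9507, H(T) = 0.9954, H(S,T) = 1.9449.
I(S;T) = 0.9507 + 0.9954 − 1.9449 = 0.0012 bits.

0.0012 bits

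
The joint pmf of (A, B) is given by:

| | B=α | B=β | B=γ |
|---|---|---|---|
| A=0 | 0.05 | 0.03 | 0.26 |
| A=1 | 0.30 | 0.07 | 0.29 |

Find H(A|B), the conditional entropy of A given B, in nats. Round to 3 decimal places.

0.585 nats

Chain rule: H(A|B) = H(A,B) − H(B).
Marginals: p(A) = (0.3400, 0.6600), p(B) = (0.3500, 0.1000, 0.5500).
H(A,B) = 1.5115 nats; H(B) = 0.9265 nats.
H(A|B) = 1.5115 − 0.9265 = 0.585 nats.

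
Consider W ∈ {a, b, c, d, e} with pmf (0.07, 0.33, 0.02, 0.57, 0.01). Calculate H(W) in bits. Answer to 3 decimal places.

1.438 bits

H(W) = −Σ p·log₂ p.
  −(0.07)·log₂(0.07) = 0.2686
  −(0.33)·log₂(0.33) = 0.5278
  −(0.02)·log₂(0.02) = 0.1129
  −(0.57)·log₂(0.57) = 0.4623
  −(0.01)·log₂(0.01) = 0.0664
Sum: 0.2686 + 0.5278 + 0.1129 + 0.4623 + 0.0664 = 1.438 bits.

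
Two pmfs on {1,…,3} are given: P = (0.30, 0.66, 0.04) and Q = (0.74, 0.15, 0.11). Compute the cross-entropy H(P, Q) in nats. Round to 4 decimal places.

H(P,Q) = −Σ p·ln q.
  −0.30·ln(0.74) = 0.09033
  −0.66·ln(0.15) = 1.25210
  −0.04·ln(0.11) = 0.08829
H(P,Q) = 1.4307 nats.

1.4307 nats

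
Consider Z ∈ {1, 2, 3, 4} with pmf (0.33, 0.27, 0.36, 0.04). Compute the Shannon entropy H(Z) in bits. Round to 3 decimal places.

H(Z) = −Σ p·log₂ p.
  −(0.33)·log₂(0.33) = 0.5278
  −(0.27)·log₂(0.27) = 0.5100
  −(0.36)·log₂(0.36) = 0.5306
  −(0.04)·log₂(0.04) = 0.1858
Sum: 0.5278 + 0.5100 + 0.5306 + 0.1858 = 1.754 bits.

1.754 bits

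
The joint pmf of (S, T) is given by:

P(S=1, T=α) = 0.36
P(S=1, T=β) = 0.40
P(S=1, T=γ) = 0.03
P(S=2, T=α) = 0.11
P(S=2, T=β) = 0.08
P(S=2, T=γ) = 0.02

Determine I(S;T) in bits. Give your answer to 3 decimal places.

0.012 bits

Marginals: p(S) = (0.7900, 0.2100), p(T) = (0.4700, 0.4800, 0.0500).
I(S;T) = Σ p(x,y)·log₂[p(x,y)/(p(x)p(y))].
  (1,α): 0.36·log₂(0.9696) = -0.0161
  (1,β): 0.40·log₂(1.0549) = 0.0308
  (1,γ): 0.03·log₂(0.7595) = -0.0119
  (2,α): 0.11·log₂(1.1145) = 0.0172
  (2,β): 0.08·log₂(0.7937) = -0.0267
  (2,γ): 0.02·log₂(1.9048) = 0.0186
Sum = 0.012 bits.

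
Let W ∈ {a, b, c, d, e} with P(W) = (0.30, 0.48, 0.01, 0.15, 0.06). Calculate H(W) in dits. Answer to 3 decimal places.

H(W) = −Σ p·log₁₀ p.
  −(0.30)·log₁₀(0.30) = 0.1569
  −(0.48)·log₁₀(0.48) = 0.1530
  −(0.01)·log₁₀(0.01) = 0.0200
  −(0.15)·log₁₀(0.15) = 0.1236
  −(0.06)·log₁₀(0.06) = 0.0733
Sum: 0.1569 + 0.1530 + 0.0200 + 0.1236 + 0.0733 = 0.527 dits.

0.527 dits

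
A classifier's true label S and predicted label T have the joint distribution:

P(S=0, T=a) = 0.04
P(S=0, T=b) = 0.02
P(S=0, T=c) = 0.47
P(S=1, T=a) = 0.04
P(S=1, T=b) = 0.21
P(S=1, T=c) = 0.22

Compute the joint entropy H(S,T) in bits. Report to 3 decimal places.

H(S,T) = −Σ p(x,y)·log₂ p(x,y) over all 6 cells.
  cell (0,a): −0.04·log₂0.04 = 0.1858
  cell (0,b): −0.02·log₂0.02 = 0.1129
  cell (0,c): −0.47·log₂0.47 = 0.5120
  cell (1,a): −0.04·log₂0.04 = 0.1858
  cell (1,b): −0.21·log₂0.21 = 0.4728
  cell (1,c): −0.22·log₂0.22 = 0.4806
Sum = 1.950 bits.

1.950 bits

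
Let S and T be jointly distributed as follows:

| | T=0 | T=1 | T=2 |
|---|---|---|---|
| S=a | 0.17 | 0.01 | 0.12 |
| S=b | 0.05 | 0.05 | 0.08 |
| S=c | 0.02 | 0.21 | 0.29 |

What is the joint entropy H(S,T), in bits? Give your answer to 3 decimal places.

2.695 bits

H(S,T) = −Σ p(x,y)·log₂ p(x,y) over all 9 cells.
  cell (a,0): −0.17·log₂0.17 = 0.4346
  cell (a,1): −0.01·log₂0.01 = 0.0664
  cell (a,2): −0.12·log₂0.12 = 0.3671
  cell (b,0): −0.05·log₂0.05 = 0.2161
  cell (b,1): −0.05·log₂0.05 = 0.2161
  cell (b,2): −0.08·log₂0.08 = 0.2915
  cell (c,0): −0.02·log₂0.02 = 0.1129
  cell (c,1): −0.21·log₂0.21 = 0.4728
  cell (c,2): −0.29·log₂0.29 = 0.5179
Sum = 2.695 bits.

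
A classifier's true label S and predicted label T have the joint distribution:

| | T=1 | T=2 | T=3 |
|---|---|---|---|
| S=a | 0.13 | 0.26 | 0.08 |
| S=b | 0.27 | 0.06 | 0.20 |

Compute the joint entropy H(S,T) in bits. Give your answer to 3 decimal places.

H(S,T) = −Σ p(x,y)·log₂ p(x,y) over all 6 cells.
  cell (a,1): −0.13·log₂0.13 = 0.3826
  cell (a,2): −0.26·log₂0.26 = 0.5053
  cell (a,3): −0.08·log₂0.08 = 0.2915
  cell (b,1): −0.27·log₂0.27 = 0.5100
  cell (b,2): −0.06·log₂0.06 = 0.2435
  cell (b,3): −0.20·log₂0.20 = 0.4644
Sum = 2.397 bits.

2.397 bits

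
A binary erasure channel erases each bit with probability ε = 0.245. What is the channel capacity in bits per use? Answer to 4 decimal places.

0.7550 bits

Binary erasure channel: capacity C = 1 − ε.
C = 1 − 0.245 = 0.7550 bits per channel use.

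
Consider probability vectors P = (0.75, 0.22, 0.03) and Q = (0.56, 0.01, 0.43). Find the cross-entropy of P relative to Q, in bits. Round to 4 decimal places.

H(P,Q) = −Σ p·log₂ q.
  −0.75·log₂(0.56) = 0.62738
  −0.22·log₂(0.01) = 1.46165
  −0.03·log₂(0.43) = 0.03653
H(P,Q) = 2.1256 bits.

2.1256 bits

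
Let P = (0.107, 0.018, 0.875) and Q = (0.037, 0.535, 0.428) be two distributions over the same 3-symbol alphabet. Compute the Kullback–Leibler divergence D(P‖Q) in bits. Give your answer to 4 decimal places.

D(P‖Q) = Σ p·log₂(p/q).
  0.107·log₂(0.107/0.037) = 0.16393
  0.018·log₂(0.018/0.535) = -0.08808
  0.875·log₂(0.875/0.428) = 0.90271
D(P‖Q) = 0.9786 bits.

0.9786 bits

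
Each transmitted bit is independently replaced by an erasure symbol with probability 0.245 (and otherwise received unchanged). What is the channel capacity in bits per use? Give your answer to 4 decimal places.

Binary erasure channel: capacity C = 1 − ε.
C = 1 − 0.245 = 0.7550 bits per channel use.

0.7550 bits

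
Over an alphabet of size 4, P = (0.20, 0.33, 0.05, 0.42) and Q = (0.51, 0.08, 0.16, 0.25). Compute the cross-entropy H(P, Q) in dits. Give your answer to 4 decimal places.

0.7131 dits

H(P,Q) = −Σ p·log₁₀ q.
  −0.20·log₁₀(0.51) = 0.05849
  −0.33·log₁₀(0.08) = 0.36198
  −0.05·log₁₀(0.16) = 0.03979
  −0.42·log₁₀(0.25) = 0.25287
H(P,Q) = 0.7131 dits.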